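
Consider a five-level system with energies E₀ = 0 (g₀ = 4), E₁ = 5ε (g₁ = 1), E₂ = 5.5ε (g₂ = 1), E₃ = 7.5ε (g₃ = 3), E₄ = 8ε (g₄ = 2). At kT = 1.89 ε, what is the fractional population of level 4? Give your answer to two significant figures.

0.0069

Eᵢ/kT = 0, 2.646, 2.910, 3.968, 4.233.
Z = Σ gᵢe^(−Eᵢ/kT) = 4·e^(−0) + 1·e^(−2.646) + 1·e^(−2.910) + 3·e^(−3.968) + 2·e^(−4.233) = 4.000 + 0.07093 + 0.05448 + 0.05673 + 0.02902 = 4.211.
P₄ = g₄ e^(−E₄/kT) / Z = 0.02902/4.211 = 0.0069.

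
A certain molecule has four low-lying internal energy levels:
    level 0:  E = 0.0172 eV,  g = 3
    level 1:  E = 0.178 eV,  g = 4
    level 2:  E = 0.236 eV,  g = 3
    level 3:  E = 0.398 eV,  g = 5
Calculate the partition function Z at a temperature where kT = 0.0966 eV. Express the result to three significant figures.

Eᵢ/kT = 0.17805, 1.8427, 2.4431, 4.1201.
Z = Σ gᵢe^(−Eᵢ/kT) = 3·e^(−0.17805) + 4·e^(−1.8427) + 3·e^(−2.4431) + 5·e^(−4.1201) = 2.5107 + 0.63356 + 0.26067 + 0.081214 = 3.4861.

Z = 3.49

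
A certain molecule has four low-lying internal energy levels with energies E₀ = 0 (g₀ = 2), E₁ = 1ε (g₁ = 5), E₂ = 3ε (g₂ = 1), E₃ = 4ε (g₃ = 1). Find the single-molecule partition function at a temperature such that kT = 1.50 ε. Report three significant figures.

Z = 4.77

Eᵢ/kT = 0, 0.66667, 2.0000, 2.6667.
Z = Σ gᵢe^(−Eᵢ/kT) = 2·e^(−0) + 5·e^(−0.66667) + 1·e^(−2.0000) + 1·e^(−2.6667) = 2.0000 + 2.5671 + 0.13534 + 0.069481 = 4.7719.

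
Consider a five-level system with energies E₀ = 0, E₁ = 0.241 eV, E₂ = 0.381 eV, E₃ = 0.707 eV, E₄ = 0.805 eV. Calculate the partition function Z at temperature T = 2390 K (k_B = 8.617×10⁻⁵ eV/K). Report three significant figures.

k_BT = 8.617×10⁻⁵ × 2390 K = 0.20595 eV.
Eᵢ/kT = 0, 1.1702, 1.8500, 3.4329, 3.9087.
Z = Σ e^(−Eᵢ/kT) = e^(−0) + e^(−1.1702) + e^(−1.8500) + e^(−3.4329) + e^(−3.9087) = 1.0000 + 0.31030 + 0.15724 + 0.032293 + 0.020067 = 1.5199.

Z = 1.52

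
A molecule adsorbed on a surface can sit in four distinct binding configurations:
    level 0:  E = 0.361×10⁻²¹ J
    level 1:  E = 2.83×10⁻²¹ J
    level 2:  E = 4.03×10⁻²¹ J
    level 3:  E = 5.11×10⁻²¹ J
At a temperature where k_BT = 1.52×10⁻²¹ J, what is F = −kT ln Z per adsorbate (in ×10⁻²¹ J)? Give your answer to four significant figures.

-0.07302 ×10⁻²¹ J

Eᵢ/kT = 0.237500, 1.86184, 2.65132, 3.36184.
Z = Σ e^(−Eᵢ/kT) = e^(−0.237500) + e^(−1.86184) + e^(−2.65132) + e^(−3.36184) = 0.788597 + 0.155386 + 0.0705580 + 0.0346714 = 1.04921.
F = −kT ln Z = −1.52 × ln(1.04921) = −1.52 × 0.0480375 = -0.07302 ×10⁻²¹ J.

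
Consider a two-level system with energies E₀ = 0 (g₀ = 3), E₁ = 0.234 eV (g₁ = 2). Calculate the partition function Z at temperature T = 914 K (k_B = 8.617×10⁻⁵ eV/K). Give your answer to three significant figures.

k_BT = 8.617×10⁻⁵ × 914 K = 0.078759 eV.
Eᵢ/kT = 0, 2.9711.
Z = Σ gᵢe^(−Eᵢ/kT) = 3·e^(−0) + 2·e^(−2.9711) = 3.0000 + 0.10249 = 3.1025.

Z = 3.10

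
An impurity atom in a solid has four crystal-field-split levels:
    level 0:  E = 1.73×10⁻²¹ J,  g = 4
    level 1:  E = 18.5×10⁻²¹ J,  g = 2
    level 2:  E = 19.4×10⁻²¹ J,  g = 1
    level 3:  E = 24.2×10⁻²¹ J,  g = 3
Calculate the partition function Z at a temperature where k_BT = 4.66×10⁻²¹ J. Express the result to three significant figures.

Z = 2.83

Eᵢ/kT = 0.37124, 3.9700, 4.1631, 5.1931.
Z = Σ gᵢe^(−Eᵢ/kT) = 4·e^(−0.37124) + 2·e^(−3.9700) + 1·e^(−4.1631) + 3·e^(−5.1931) = 2.7595 + 0.037747 + 0.015559 + 0.016664 = 2.8295.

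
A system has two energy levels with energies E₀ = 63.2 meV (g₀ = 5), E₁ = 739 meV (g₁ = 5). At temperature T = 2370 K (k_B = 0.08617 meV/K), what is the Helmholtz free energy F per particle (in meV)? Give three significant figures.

k_BT = 0.08617 × 2370 K = 204.22 meV.
Eᵢ/kT = 0.30947, 3.6186.
Z = Σ gᵢe^(−Eᵢ/kT) = 5·e^(−0.30947) + 5·e^(−3.6186) = 3.6692 + 0.13410 = 3.8033.
F = −kT ln Z = −204.22 × ln(3.8033) = −204.22 × 1.3359 = -273 meV.

-273 meV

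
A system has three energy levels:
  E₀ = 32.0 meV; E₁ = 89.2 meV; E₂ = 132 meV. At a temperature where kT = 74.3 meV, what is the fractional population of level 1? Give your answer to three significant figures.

Eᵢ/kT = 0.43069, 1.2005, 1.7766.
Z = Σ e^(−Eᵢ/kT) = e^(−0.43069) + e^(−1.2005) + e^(−1.7766) = 0.65006 + 0.30104 + 0.16921 = 1.1203.
P₁ = e^(−E₁/kT) / Z = 0.30104/1.1203 = 0.269.

0.269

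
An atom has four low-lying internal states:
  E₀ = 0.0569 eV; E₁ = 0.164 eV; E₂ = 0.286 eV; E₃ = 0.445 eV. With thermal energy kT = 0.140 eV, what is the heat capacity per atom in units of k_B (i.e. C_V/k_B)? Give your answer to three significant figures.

Eᵢ/kT = 0.40643, 1.1714, 2.0429, 3.1786.
Z = Σ e^(−Eᵢ/kT) = e^(−0.40643) + e^(−1.1714) + e^(−2.0429) + e^(−3.1786) = 0.66602 + 0.30993 + 0.12965 + 0.041644 = 1.1472.
⟨E⟩ = 0.12582 eV, ⟨E²⟩ = 0.025578 eV².
C_V/k_B = (⟨E²⟩ − ⟨E⟩²)/(kT)² = (0.025578 − 0.015831)/0.019600 = 0.497.

0.497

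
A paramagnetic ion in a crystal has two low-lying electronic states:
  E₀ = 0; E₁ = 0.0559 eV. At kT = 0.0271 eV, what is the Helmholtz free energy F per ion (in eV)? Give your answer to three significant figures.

-0.00324 eV

Eᵢ/kT = 0, 2.0627.
Z = Σ e^(−Eᵢ/kT) = e^(−0) + e^(−2.0627) = 1.0000 + 0.12711 = 1.1271.
F = −kT ln Z = −0.0271 × ln(1.1271) = −0.0271 × 0.11965 = -0.00324 eV.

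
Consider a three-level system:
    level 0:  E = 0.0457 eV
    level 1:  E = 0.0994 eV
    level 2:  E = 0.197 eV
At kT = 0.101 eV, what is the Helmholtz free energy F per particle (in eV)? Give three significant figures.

Eᵢ/kT = 0.45248, 0.98416, 1.9505.
Z = Σ e^(−Eᵢ/kT) = e^(−0.45248) + e^(−0.98416) + e^(−1.9505) = 0.63605 + 0.37375 + 0.14220 = 1.1520.
F = −kT ln Z = −0.101 × ln(1.1520) = −0.101 × 0.14150 = -0.0143 eV.

-0.0143 eV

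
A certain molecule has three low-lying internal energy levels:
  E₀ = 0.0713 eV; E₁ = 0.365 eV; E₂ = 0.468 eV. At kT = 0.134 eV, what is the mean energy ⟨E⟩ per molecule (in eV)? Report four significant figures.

0.1172 eV

Eᵢ/kT = 0.532090, 2.72388, 3.49254.
Z = Σ e^(−Eᵢ/kT) = e^(−0.532090) + e^(−2.72388) + e^(−3.49254) = 0.587376 + 0.0656197 + 0.0304235 = 0.683419.
⟨E⟩ = Σ Eᵢ e^(−Eᵢ/kT) / Z = (0.0713·0.587376 + 0.365·0.0656197 + 0.468·0.0304235) / 0.683419 = 0.1172 eV.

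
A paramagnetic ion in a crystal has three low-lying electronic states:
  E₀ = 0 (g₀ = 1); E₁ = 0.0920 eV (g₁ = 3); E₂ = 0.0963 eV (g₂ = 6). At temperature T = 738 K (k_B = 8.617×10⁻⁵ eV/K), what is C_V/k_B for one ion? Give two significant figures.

0.49

k_BT = 8.617×10⁻⁵ × 738 K = 0.06359 eV.
Eᵢ/kT = 0, 1.447, 1.514.
Z = Σ gᵢe^(−Eᵢ/kT) = 1·e^(−0) + 3·e^(−1.447) + 6·e^(−1.514) = 1.000 + 0.7058 + 1.320 = 3.026.
⟨E⟩ = 0.06347 eV, ⟨E²⟩ = 0.006020 eV².
C_V/k_B = (⟨E²⟩ − ⟨E⟩²)/(kT)² = (0.006020 − 0.004028)/0.004044 = 0.49.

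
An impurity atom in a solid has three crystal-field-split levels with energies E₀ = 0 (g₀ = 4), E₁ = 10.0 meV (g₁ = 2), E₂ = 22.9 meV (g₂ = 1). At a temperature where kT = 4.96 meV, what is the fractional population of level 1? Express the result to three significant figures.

0.0623

Eᵢ/kT = 0, 2.0161, 4.6169.
Z = Σ gᵢe^(−Eᵢ/kT) = 4·e^(−0) + 2·e^(−2.0161) + 1·e^(−4.6169) = 4.0000 + 0.26635 + 0.0098834 = 4.2762.
P₁ = g₁ e^(−E₁/kT) / Z = 0.26635/4.2762 = 0.0623.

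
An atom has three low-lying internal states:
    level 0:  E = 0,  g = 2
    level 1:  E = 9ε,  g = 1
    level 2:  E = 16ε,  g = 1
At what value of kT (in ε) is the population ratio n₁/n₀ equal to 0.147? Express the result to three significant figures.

7.35 ε

n₁/n₀ = (g₁/g₀) exp[−(E₁−E₀)/kT] = 0.147.
⇒ (E₁−E₀)/kT = ln((1/2)/0.147) = ln(3.4014) = 1.2242.
kT = 9ε / 1.2242 = 7.35 ε.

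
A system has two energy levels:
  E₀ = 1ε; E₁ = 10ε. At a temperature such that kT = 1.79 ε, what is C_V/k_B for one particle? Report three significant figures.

Eᵢ/kT = 0.55866, 5.5866.
Z = Σ e^(−Eᵢ/kT) = e^(−0.55866) + e^(−5.5866) = 0.57197 + 0.0037477 = 0.57572.
⟨E⟩ = 1.0586 ε, ⟨E²⟩ = 1.6444 ε².
C_V/k_B = (⟨E²⟩ − ⟨E⟩²)/(kT)² = (1.6444 − 1.1206)/3.2041 = 0.163.

0.163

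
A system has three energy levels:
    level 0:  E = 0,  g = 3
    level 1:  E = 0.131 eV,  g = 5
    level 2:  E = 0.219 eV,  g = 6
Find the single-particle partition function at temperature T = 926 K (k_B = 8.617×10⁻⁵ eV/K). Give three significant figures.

k_BT = 8.617×10⁻⁵ × 926 K = 0.079793 eV.
Eᵢ/kT = 0, 1.6417, 2.7446.
Z = Σ gᵢe^(−Eᵢ/kT) = 3·e^(−0) + 5·e^(−1.6417) + 6·e^(−2.7446) = 3.0000 + 0.96825 + 0.38564 = 4.3539.

Z = 4.35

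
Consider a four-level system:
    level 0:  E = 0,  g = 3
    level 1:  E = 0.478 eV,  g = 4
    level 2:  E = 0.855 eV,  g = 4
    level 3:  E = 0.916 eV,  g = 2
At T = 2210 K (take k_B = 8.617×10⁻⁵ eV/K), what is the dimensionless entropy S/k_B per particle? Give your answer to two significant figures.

k_BT = 8.617×10⁻⁵ × 2210 K = 0.1904 eV.
Eᵢ/kT = 0, 2.511, 4.491, 4.811.
Z = Σ gᵢe^(−Eᵢ/kT) = 3·e^(−0) + 4·e^(−2.511) + 4·e^(−4.491) + 2·e^(−4.811) = 3.000 + 0.3247 + 0.04484 + 0.01628 = 3.386.
⟨E⟩ = Σ EᵢPᵢ = 0.06156 eV.
S/k_B = ln Z + ⟨E⟩/kT = ln(3.386) + 0.06156/0.1904 = 1.220 + 0.3233 = 1.5.

1.5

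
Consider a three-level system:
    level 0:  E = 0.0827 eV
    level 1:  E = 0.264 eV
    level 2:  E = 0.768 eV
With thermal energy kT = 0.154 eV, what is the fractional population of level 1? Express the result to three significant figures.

Eᵢ/kT = 0.53701, 1.7143, 4.9870.
Z = Σ e^(−Eᵢ/kT) = e^(−0.53701) + e^(−1.7143) + e^(−4.9870) = 0.58449 + 0.18009 + 0.0068261 = 0.77141.
P₁ = e^(−E₁/kT) / Z = 0.18009/0.77141 = 0.233.

0.233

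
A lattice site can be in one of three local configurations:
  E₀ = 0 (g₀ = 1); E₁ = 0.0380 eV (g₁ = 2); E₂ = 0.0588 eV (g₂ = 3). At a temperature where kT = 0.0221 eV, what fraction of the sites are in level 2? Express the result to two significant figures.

0.13

Eᵢ/kT = 0, 1.719, 2.661.
Z = Σ gᵢe^(−Eᵢ/kT) = 1·e^(−0) + 2·e^(−1.719) + 3·e^(−2.661) = 1.000 + 0.3585 + 0.2096 = 1.568.
P₂ = g₂ e^(−E₂/kT) / Z = 0.2096/1.568 = 0.13.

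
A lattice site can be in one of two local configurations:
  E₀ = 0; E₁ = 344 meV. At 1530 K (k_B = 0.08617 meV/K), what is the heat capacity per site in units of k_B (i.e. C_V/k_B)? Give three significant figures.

0.435

k_BT = 0.08617 × 1530 K = 131.84 meV.
Eᵢ/kT = 0, 2.6092.
Z = Σ e^(−Eᵢ/kT) = e^(−0) + e^(−2.6092) = 1.0000 + 0.073593 = 1.0736.
⟨E⟩ = 23.580 meV, ⟨E²⟩ = 8111.7 meV².
C_V/k_B = (⟨E²⟩ − ⟨E⟩²)/(kT)² = (8111.7 − 556.02)/17382 = 0.435.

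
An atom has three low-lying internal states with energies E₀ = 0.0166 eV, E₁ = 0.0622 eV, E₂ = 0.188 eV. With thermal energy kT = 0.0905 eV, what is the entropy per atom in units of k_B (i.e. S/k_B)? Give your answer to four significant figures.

Eᵢ/kT = 0.183425, 0.687293, 2.07735.
Z = Σ e^(−Eᵢ/kT) = e^(−0.183425) + e^(−0.687293) + e^(−2.07735) = 0.832414 + 0.502936 + 0.125262 = 1.46061.
⟨E⟩ = Σ EᵢPᵢ = 0.0470009 eV.
S/k_B = ln Z + ⟨E⟩/kT = ln(1.46061) + 0.0470009/0.0905 = 0.378854 + 0.519347 = 0.8982.

0.8982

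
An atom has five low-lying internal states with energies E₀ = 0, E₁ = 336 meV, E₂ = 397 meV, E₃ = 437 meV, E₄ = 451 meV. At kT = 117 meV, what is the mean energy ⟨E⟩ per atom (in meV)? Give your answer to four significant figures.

Eᵢ/kT = 0, 2.87179, 3.39316, 3.73504, 3.85470.
Z = Σ e^(−Eᵢ/kT) = e^(−0) + e^(−2.87179) + e^(−3.39316) + e^(−3.73504) + e^(−3.85470) = 1.00000 + 0.0565975 + 0.0336023 + 0.0238722 + 0.0211800 = 1.13525.
⟨E⟩ = Σ Eᵢ e^(−Eᵢ/kT) / Z = (0·1.00000 + 336·0.0565975 + 397·0.0336023 + 437·0.0238722 + 451·0.0211800) / 1.13525 = 46.11 meV.

46.11 meV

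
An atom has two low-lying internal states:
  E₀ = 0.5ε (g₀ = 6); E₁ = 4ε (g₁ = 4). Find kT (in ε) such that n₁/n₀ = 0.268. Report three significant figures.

3.84 ε

n₁/n₀ = (g₁/g₀) exp[−(E₁−E₀)/kT] = 0.268.
⇒ (E₁−E₀)/kT = ln((4/6)/0.268) = ln(2.4876) = 0.91132.
kT = 3.5ε / 0.91132 = 3.84 ε.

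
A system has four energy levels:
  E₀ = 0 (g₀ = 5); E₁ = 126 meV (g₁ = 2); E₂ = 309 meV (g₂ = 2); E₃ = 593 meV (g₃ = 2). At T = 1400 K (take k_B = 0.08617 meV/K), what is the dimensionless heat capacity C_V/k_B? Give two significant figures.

0.32

k_BT = 0.08617 × 1400 K = 120.6 meV.
Eᵢ/kT = 0, 1.045, 2.562, 4.917.
Z = Σ gᵢe^(−Eᵢ/kT) = 5·e^(−0) + 2·e^(−1.045) + 2·e^(−2.562) + 2·e^(−4.917) = 5.000 + 0.7034 + 0.1543 + 0.01464 = 5.872.
⟨E⟩ = 24.69 meV, ⟨E²⟩ = 5287 meV².
C_V/k_B = (⟨E²⟩ − ⟨E⟩²)/(kT)² = (5287 − 609.6)/14540 = 0.32.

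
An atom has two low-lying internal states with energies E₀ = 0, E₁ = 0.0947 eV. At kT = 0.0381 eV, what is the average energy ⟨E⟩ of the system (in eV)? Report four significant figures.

Eᵢ/kT = 0, 2.48556.
Z = Σ e^(−Eᵢ/kT) = e^(−0) + e^(−2.48556) = 1.00000 + 0.0832789 = 1.08328.
⟨E⟩ = Σ Eᵢ e^(−Eᵢ/kT) / Z = (0·1.00000 + 0.0947·0.0832789) / 1.08328 = 0.007280 eV.

0.007280 eV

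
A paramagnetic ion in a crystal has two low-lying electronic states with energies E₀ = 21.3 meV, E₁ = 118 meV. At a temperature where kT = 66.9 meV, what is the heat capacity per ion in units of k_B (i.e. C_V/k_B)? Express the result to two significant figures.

Eᵢ/kT = 0.3184, 1.764.
Z = Σ e^(−Eᵢ/kT) = e^(−0.3184) + e^(−1.764) = 0.7273 + 0.1714 = 0.8987.
⟨E⟩ = 39.74 meV, ⟨E²⟩ = 3023 meV².
C_V/k_B = (⟨E²⟩ − ⟨E⟩²)/(kT)² = (3023 − 1579)/4476 = 0.32.

0.32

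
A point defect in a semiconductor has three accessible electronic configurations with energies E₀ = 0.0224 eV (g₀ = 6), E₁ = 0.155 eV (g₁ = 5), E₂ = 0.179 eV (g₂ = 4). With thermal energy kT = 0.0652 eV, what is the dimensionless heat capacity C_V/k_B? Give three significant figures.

Eᵢ/kT = 0.34356, 2.3773, 2.7454.
Z = Σ gᵢe^(−Eᵢ/kT) = 6·e^(−0.34356) + 5·e^(−2.3773) + 4·e^(−2.7454) = 4.2554 + 0.46400 + 0.25689 = 4.9763.
⟨E⟩ = 0.042848 eV, ⟨E²⟩ = 0.0043233 eV².
C_V/k_B = (⟨E²⟩ − ⟨E⟩²)/(kT)² = (0.0043233 − 0.0018360)/0.0042510 = 0.585.

0.585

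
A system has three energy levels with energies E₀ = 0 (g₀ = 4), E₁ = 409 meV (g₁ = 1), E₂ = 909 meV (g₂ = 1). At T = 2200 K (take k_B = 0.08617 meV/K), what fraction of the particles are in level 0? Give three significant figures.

0.970

k_BT = 0.08617 × 2200 K = 189.57 meV.
Eᵢ/kT = 0, 2.1575, 4.7951.
Z = Σ gᵢe^(−Eᵢ/kT) = 4·e^(−0) + 1·e^(−2.1575) + 1·e^(−4.7951) = 4.0000 + 0.11561 + 0.0082702 = 4.1239.
P₀ = g₀ e^(−E₀/kT) / Z = 4.0000/4.1239 = 0.970.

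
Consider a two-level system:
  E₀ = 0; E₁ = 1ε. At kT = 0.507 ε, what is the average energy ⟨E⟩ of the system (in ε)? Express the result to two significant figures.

0.12 ε

Eᵢ/kT = 0, 1.972.
Z = Σ e^(−Eᵢ/kT) = e^(−0) + e^(−1.972) = 1.000 + 0.1392 = 1.139.
⟨E⟩ = Σ Eᵢ e^(−Eᵢ/kT) / Z = (0·1.000 + 1·0.1392) / 1.139 = 0.12 ε.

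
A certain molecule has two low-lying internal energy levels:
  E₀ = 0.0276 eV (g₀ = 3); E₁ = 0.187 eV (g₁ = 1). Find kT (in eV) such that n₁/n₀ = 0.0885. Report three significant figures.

0.120 eV

n₁/n₀ = (g₁/g₀) exp[−(E₁−E₀)/kT] = 0.0885.
⇒ (E₁−E₀)/kT = ln((1/3)/0.0885) = ln(3.7665) = 1.3261.
kT = 0.1594 eV / 1.3261 = 0.120 eV.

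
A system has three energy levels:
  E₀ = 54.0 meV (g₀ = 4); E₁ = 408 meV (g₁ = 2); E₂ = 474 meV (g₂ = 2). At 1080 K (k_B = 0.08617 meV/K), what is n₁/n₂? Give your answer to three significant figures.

k_BT = 0.08617 × 1080 K = 93.064 meV.
n₁/n₂ = (g₁/g₂) exp[−(E₁−E₂)/kT] = (2/2) × exp(−(-66 meV)/(93.064 meV)) = (2/2) × exp(0.70919) = 2.03.

2.03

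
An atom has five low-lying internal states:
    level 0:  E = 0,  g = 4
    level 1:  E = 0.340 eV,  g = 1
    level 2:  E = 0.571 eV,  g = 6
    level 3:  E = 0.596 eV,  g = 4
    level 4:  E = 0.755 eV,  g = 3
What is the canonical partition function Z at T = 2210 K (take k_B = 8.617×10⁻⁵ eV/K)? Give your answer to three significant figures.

k_BT = 8.617×10⁻⁵ × 2210 K = 0.19044 eV.
Eᵢ/kT = 0, 1.7853, 2.9983, 3.1296, 3.9645.
Z = Σ gᵢe^(−Eᵢ/kT) = 4·e^(−0) + 1·e^(−1.7853) + 6·e^(−2.9983) + 4·e^(−3.1296) + 3·e^(−3.9645) = 4.0000 + 0.16775 + 0.29923 + 0.17494 + 0.056933 = 4.6989.

Z = 4.70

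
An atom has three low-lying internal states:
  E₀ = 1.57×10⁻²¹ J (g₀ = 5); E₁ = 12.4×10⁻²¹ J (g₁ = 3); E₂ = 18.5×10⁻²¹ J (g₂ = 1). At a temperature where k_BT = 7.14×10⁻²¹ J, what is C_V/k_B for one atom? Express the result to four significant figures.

0.3096

Eᵢ/kT = 0.219888, 1.73669, 2.59104.
Z = Σ gᵢe^(−Eᵢ/kT) = 5·e^(−0.219888) + 3·e^(−1.73669) + 1·e^(−2.59104) = 4.01304 + 0.528307 + 0.0749421 = 4.61629.
⟨E⟩ = 3.08428, ⟨E²⟩ = 25.2959.
C_V/k_B = (⟨E²⟩ − ⟨E⟩²)/(kT)² = (25.2959 − 9.51278)/50.9796 = 0.3096.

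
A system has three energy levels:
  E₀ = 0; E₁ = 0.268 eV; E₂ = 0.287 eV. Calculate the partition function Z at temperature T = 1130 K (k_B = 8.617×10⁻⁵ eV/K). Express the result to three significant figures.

k_BT = 8.617×10⁻⁵ × 1130 K = 0.097372 eV.
Eᵢ/kT = 0, 2.7523, 2.9475.
Z = Σ e^(−Eᵢ/kT) = e^(−0) + e^(−2.7523) + e^(−2.9475) = 1.0000 + 0.063781 + 0.052471 = 1.1163.

Z = 1.12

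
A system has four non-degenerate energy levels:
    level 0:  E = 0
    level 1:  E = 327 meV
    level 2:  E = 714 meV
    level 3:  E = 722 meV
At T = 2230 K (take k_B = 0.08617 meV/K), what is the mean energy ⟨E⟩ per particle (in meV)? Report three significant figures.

k_BT = 0.08617 × 2230 K = 192.16 meV.
Eᵢ/kT = 0, 1.7017, 3.7157, 3.7573.
Z = Σ e^(−Eᵢ/kT) = e^(−0) + e^(−1.7017) + e^(−3.7157) + e^(−3.7573) = 1.0000 + 0.18237 + 0.024338 + 0.023347 = 1.2301.
⟨E⟩ = Σ Eᵢ e^(−Eᵢ/kT) / Z = (0·1.0000 + 327·0.18237 + 714·0.024338 + 722·0.023347) / 1.2301 = 76.3 meV.

76.3 meV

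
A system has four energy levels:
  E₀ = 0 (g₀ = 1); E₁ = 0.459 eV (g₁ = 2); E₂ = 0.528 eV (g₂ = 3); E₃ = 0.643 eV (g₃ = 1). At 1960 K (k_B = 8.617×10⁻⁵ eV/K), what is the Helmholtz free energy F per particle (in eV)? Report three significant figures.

-0.0425 eV

k_BT = 8.617×10⁻⁵ × 1960 K = 0.16889 eV.
Eᵢ/kT = 0, 2.7177, 3.1263, 3.8072.
Z = Σ gᵢe^(−Eᵢ/kT) = 1·e^(−0) + 2·e^(−2.7177) + 3·e^(−3.1263) + 1·e^(−3.8072) = 1.0000 + 0.13205 + 0.13164 + 0.022210 = 1.2859.
F = −kT ln Z = −0.16889 × ln(1.2859) = −0.16889 × 0.25146 = -0.0425 eV.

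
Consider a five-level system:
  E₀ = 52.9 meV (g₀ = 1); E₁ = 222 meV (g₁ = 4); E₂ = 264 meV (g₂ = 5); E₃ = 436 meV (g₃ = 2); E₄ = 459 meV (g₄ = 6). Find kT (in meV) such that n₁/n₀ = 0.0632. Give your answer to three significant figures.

40.8 meV

n₁/n₀ = (g₁/g₀) exp[−(E₁−E₀)/kT] = 0.0632.
⇒ (E₁−E₀)/kT = ln((4/1)/0.0632) = ln(63.291) = 4.1477.
kT = 169.1 meV / 4.1477 = 40.8 meV.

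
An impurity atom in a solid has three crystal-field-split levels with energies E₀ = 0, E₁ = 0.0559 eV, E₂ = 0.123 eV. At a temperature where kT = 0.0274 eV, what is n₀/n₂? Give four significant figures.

n₀/n₂ = exp[−(E₀−E₂)/kT] = exp(−(-0.123 eV)/(0.0274 eV)) = exp(4.48905) = 89.04.

89.04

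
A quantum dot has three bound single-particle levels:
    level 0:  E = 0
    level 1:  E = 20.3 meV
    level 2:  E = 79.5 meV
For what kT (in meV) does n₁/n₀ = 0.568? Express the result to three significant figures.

n₁/n₀ = exp[−(E₁−E₀)/kT] = 0.568.
⇒ (E₁−E₀)/kT = ln(1/0.568) = ln(1.7606) = 0.56565.
kT = 20.3 meV / 0.56565 = 35.9 meV.

35.9 meV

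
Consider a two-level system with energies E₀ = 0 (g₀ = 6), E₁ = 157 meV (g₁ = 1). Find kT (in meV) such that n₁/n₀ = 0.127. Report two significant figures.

n₁/n₀ = (g₁/g₀) exp[−(E₁−E₀)/kT] = 0.127.
⇒ (E₁−E₀)/kT = ln((1/6)/0.127) = ln(1.312) = 0.2716.
kT = 157 meV / 0.2716 = 580 meV.

580 meV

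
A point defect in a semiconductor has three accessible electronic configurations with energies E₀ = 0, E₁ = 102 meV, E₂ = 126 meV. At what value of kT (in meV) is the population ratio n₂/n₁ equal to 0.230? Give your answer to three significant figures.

16.3 meV

n₂/n₁ = exp[−(E₂−E₁)/kT] = 0.230.
⇒ (E₂−E₁)/kT = ln(1/0.230) = ln(4.3478) = 1.4697.
kT = 24 meV / 1.4697 = 16.3 meV.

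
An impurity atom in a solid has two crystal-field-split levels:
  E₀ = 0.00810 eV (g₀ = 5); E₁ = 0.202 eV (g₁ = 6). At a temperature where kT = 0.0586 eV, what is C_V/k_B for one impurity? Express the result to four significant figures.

0.4408

Eᵢ/kT = 0.138225, 3.44710.
Z = Σ gᵢe^(−Eᵢ/kT) = 5·e^(−0.138225) + 6·e^(−3.44710) = 4.35451 + 0.191027 = 4.54554.
⟨E⟩ = 0.0162487 eV, ⟨E²⟩ = 0.00177765 eV².
C_V/k_B = (⟨E²⟩ − ⟨E⟩²)/(kT)² = (0.00177765 − 0.000264020)/0.00343396 = 0.4408.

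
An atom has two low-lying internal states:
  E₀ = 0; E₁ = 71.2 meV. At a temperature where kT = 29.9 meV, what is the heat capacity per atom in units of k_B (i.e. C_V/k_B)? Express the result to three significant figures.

Eᵢ/kT = 0, 2.3813.
Z = Σ e^(−Eᵢ/kT) = e^(−0) + e^(−2.3813) = 1.0000 + 0.092430 = 1.0924.
⟨E⟩ = 6.0244 meV, ⟨E²⟩ = 428.93 meV².
C_V/k_B = (⟨E²⟩ − ⟨E⟩²)/(kT)² = (428.93 − 36.293)/894.01 = 0.439.

0.439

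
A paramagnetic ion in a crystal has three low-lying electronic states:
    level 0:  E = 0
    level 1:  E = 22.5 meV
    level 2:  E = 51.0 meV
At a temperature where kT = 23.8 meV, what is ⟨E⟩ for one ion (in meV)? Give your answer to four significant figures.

Eᵢ/kT = 0, 0.945378, 2.14286.
Z = Σ e^(−Eᵢ/kT) = e^(−0) + e^(−0.945378) + e^(−2.14286) = 1.00000 + 0.388533 + 0.117319 = 1.50585.
⟨E⟩ = Σ Eᵢ e^(−Eᵢ/kT) / Z = (0·1.00000 + 22.5·0.388533 + 51.0·0.117319) / 1.50585 = 9.779 meV.

9.779 meV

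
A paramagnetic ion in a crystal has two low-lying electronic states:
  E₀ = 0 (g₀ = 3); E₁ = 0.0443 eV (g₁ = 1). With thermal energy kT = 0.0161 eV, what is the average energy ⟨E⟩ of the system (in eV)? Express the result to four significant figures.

0.0009229 eV

Eᵢ/kT = 0, 2.75155.
Z = Σ gᵢe^(−Eᵢ/kT) = 3·e^(−0) + 1·e^(−2.75155) = 3.00000 + 0.0638288 = 3.06383.
⟨E⟩ = Σ Eᵢ gᵢe^(−Eᵢ/kT) / Z = (0·3.00000 + 0.0443·0.0638288) / 3.06383 = 0.0009229 eV.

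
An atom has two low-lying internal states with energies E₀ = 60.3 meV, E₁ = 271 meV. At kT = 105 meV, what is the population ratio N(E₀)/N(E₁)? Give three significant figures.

7.44

n₀/n₁ = exp[−(E₀−E₁)/kT] = exp(−(-210.7 meV)/(105 meV)) = exp(2.0067) = 7.44.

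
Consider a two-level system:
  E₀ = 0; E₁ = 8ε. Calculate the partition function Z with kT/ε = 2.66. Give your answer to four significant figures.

Z = 1.049

Eᵢ/kT = 0, 3.00752.
Z = Σ e^(−Eᵢ/kT) = e^(−0) + e^(−3.00752) = 1.00000 + 0.0494141 = 1.04941.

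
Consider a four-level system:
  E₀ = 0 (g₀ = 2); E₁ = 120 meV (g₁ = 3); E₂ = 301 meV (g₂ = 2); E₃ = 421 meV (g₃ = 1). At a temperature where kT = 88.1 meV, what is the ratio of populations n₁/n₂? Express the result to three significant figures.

11.7

n₁/n₂ = (g₁/g₂) exp[−(E₁−E₂)/kT] = (3/2) × exp(−(-181 meV)/(88.1 meV)) = (3/2) × exp(2.0545) = 11.7.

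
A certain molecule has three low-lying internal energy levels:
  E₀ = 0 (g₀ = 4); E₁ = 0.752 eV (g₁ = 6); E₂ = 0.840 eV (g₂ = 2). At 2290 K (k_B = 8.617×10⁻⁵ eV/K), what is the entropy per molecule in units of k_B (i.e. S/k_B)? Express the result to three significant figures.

k_BT = 8.617×10⁻⁵ × 2290 K = 0.19733 eV.
Eᵢ/kT = 0, 3.8109, 4.2568.
Z = Σ gᵢe^(−Eᵢ/kT) = 4·e^(−0) + 6·e^(−3.8109) + 2·e^(−4.2568) = 4.0000 + 0.13277 + 0.028335 = 4.1611.
⟨E⟩ = Σ EᵢPᵢ = 0.029714 eV.
S/k_B = ln Z + ⟨E⟩/kT = ln(4.1611) + 0.029714/0.19733 = 1.4258 + 0.15058 = 1.58.

1.58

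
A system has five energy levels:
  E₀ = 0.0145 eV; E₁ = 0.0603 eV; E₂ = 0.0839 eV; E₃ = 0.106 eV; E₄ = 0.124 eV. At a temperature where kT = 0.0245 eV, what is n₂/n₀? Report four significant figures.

0.05886

n₂/n₀ = exp[−(E₂−E₀)/kT] = exp(−(0.0694 eV)/(0.0245 eV)) = exp(-2.83265) = 0.05886.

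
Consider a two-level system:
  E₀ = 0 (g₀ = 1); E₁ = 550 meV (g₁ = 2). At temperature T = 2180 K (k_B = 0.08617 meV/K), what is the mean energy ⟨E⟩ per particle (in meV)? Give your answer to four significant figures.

k_BT = 0.08617 × 2180 K = 187.851 meV.
Eᵢ/kT = 0, 2.92785.
Z = Σ gᵢe^(−Eᵢ/kT) = 1·e^(−0) + 2·e^(−2.92785) = 1.00000 + 0.107024 = 1.10702.
⟨E⟩ = Σ Eᵢ gᵢe^(−Eᵢ/kT) / Z = (0·1.00000 + 550·0.107024) / 1.10702 = 53.17 meV.

53.17 meV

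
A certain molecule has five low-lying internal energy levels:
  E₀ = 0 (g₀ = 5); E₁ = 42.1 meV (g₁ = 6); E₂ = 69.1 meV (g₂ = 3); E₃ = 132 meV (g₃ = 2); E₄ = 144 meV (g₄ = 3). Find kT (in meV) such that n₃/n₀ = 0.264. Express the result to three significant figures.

n₃/n₀ = (g₃/g₀) exp[−(E₃−E₀)/kT] = 0.264.
⇒ (E₃−E₀)/kT = ln((2/5)/0.264) = ln(1.5152) = 0.41555.
kT = 132 meV / 0.41555 = 318 meV.

318 meV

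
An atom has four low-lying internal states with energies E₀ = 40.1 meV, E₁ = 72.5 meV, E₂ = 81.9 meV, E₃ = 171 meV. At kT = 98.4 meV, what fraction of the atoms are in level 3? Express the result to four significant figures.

Eᵢ/kT = 0.407520, 0.736789, 0.832317, 1.73780.
Z = Σ e^(−Eᵢ/kT) = e^(−0.407520) + e^(−0.736789) + e^(−0.832317) + e^(−1.73780) = 0.665298 + 0.478648 + 0.435040 + 0.175907 = 1.75489.
P₃ = e^(−E₃/kT) / Z = 0.175907/1.75489 = 0.1002.

0.1002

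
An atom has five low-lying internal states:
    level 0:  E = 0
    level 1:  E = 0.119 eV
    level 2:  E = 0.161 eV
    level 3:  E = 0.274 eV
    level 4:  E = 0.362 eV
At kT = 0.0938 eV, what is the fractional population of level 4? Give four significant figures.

0.01373

Eᵢ/kT = 0, 1.26866, 1.71642, 2.92111, 3.85928.
Z = Σ e^(−Eᵢ/kT) = e^(−0) + e^(−1.26866) + e^(−1.71642) + e^(−2.92111) + e^(−3.85928) = 1.00000 + 0.281208 + 0.179708 + 0.0538739 + 0.0210832 = 1.53587.
P₄ = e^(−E₄/kT) / Z = 0.0210832/1.53587 = 0.01373.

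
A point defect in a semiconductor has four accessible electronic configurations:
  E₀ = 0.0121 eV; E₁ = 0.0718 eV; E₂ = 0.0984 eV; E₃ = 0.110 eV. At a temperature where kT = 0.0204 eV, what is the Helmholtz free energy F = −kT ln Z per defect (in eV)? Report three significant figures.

0.0106 eV

Eᵢ/kT = 0.59314, 3.5196, 4.8235, 5.3922.
Z = Σ e^(−Eᵢ/kT) = e^(−0.59314) + e^(−3.5196) + e^(−4.8235) + e^(−5.3922) = 0.55259 + 0.029611 + 0.0080386 + 0.0045519 = 0.59479.
F = −kT ln Z = −0.0204 × ln(0.59479) = −0.0204 × -0.51955 = 0.0106 eV.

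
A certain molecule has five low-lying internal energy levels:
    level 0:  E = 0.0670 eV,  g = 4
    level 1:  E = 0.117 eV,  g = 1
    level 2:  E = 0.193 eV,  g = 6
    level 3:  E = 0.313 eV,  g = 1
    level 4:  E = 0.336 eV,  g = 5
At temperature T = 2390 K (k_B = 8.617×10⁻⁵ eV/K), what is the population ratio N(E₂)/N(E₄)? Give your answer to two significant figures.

k_BT = 8.617×10⁻⁵ × 2390 K = 0.2059 eV.
n₂/n₄ = (g₂/g₄) exp[−(E₂−E₄)/kT] = (6/5) × exp(−(-0.143 eV)/(0.2059 eV)) = (6/5) × exp(0.6945) = 2.4.

2.4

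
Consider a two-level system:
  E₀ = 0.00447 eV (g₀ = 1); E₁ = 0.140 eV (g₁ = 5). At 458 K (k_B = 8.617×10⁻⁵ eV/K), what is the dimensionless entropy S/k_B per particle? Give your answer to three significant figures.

0.626

k_BT = 8.617×10⁻⁵ × 458 K = 0.039466 eV.
Eᵢ/kT = 0.11326, 3.5474.
Z = Σ gᵢe^(−Eᵢ/kT) = 1·e^(−0.11326) + 5·e^(−3.5474) = 0.89292 + 0.14400 = 1.0369.
⟨E⟩ = Σ EᵢPᵢ = 0.023292 eV.
S/k_B = ln Z + ⟨E⟩/kT = ln(1.0369) + 0.023292/0.039466 = 0.036235 + 0.59018 = 0.626.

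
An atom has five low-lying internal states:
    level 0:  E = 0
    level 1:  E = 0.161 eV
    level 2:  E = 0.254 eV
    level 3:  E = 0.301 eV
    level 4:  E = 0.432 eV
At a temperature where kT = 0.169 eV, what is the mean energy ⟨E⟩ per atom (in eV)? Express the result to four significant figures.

Eᵢ/kT = 0, 0.952663, 1.50296, 1.78107, 2.55621.
Z = Σ e^(−Eᵢ/kT) = e^(−0) + e^(−0.952663) + e^(−1.50296) + e^(−1.78107) + e^(−2.55621) = 1.00000 + 0.385713 + 0.222471 + 0.168458 + 0.0775983 = 1.85424.
⟨E⟩ = Σ Eᵢ e^(−Eᵢ/kT) / Z = (0·1.00000 + 0.161·0.385713 + 0.254·0.222471 + 0.301·0.168458 + 0.432·0.0775983) / 1.85424 = 0.1094 eV.

0.1094 eV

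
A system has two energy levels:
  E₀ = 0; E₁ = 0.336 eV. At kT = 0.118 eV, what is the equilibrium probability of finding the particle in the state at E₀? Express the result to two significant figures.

Eᵢ/kT = 0, 2.847.
Z = Σ e^(−Eᵢ/kT) = e^(−0) + e^(−2.847) = 1.000 + 0.05802 = 1.058.
P₀ = e^(−E₀/kT) / Z = 1.000/1.058 = 0.95.

0.95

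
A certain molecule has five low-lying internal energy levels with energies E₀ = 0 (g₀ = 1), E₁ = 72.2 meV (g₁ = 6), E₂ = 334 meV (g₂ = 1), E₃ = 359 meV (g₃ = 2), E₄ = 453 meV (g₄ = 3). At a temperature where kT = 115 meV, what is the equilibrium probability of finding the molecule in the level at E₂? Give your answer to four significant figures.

0.01244

Eᵢ/kT = 0, 0.627826, 2.90435, 3.12174, 3.93913.
Z = Σ gᵢe^(−Eᵢ/kT) = 1·e^(−0) + 6·e^(−0.627826) + 1·e^(−2.90435) + 2·e^(−3.12174) + 3·e^(−3.93913) = 1.00000 + 3.20251 + 0.0547844 + 0.0881608 + 0.0583954 = 4.40385.
P₂ = g₂ e^(−E₂/kT) / Z = 0.0547844/4.40385 = 0.01244.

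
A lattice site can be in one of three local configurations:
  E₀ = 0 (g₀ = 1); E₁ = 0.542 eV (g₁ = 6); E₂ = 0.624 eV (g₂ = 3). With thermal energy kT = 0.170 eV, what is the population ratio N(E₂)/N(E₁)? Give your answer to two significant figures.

n₂/n₁ = (g₂/g₁) exp[−(E₂−E₁)/kT] = (3/6) × exp(−(0.082 eV)/(0.170 eV)) = (3/6) × exp(-0.4824) = 0.31.

0.31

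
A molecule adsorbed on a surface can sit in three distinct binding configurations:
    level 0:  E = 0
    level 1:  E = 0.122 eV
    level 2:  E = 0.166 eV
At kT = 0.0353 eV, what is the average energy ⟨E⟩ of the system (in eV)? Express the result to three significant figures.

Eᵢ/kT = 0, 3.4561, 4.7025.
Z = Σ e^(−Eᵢ/kT) = e^(−0) + e^(−3.4561) + e^(−4.7025) = 1.0000 + 0.031553 + 0.0090726 = 1.0406.
⟨E⟩ = Σ Eᵢ e^(−Eᵢ/kT) / Z = (0·1.0000 + 0.122·0.031553 + 0.166·0.0090726) / 1.0406 = 0.00515 eV.

0.00515 eV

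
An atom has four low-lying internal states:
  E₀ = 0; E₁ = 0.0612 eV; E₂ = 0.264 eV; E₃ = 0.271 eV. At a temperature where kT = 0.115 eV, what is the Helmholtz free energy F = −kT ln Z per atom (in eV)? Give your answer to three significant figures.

Eᵢ/kT = 0, 0.53217, 2.2957, 2.3565.
Z = Σ e^(−Eᵢ/kT) = e^(−0) + e^(−0.53217) + e^(−2.2957) + e^(−2.3565) = 1.0000 + 0.58733 + 0.10069 + 0.094751 = 1.7828.
F = −kT ln Z = −0.115 × ln(1.7828) = −0.115 × 0.57819 = -0.0665 eV.

-0.0665 eV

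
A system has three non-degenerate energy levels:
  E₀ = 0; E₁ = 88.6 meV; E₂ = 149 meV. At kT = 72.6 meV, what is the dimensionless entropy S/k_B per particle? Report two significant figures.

0.79

Eᵢ/kT = 0, 1.220, 2.052.
Z = Σ e^(−Eᵢ/kT) = e^(−0) + e^(−1.220) + e^(−2.052) = 1.000 + 0.2952 + 0.1285 = 1.424.
⟨E⟩ = Σ EᵢPᵢ = 31.81 meV.
S/k_B = ln Z + ⟨E⟩/kT = ln(1.424) + 31.81/72.6 = 0.3535 + 0.4382 = 0.79.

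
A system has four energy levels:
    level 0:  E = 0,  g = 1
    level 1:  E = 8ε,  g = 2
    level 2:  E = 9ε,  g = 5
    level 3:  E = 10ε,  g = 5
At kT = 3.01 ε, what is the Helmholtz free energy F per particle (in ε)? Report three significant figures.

-1.36 ε

Eᵢ/kT = 0, 2.6578, 2.9900, 3.3223.
Z = Σ gᵢe^(−Eᵢ/kT) = 1·e^(−0) + 2·e^(−2.6578) + 5·e^(−2.9900) + 5·e^(−3.3223) = 1.0000 + 0.14020 + 0.25144 + 0.18035 = 1.5720.
F = −kT ln Z = −3.01 × ln(1.5720) = −3.01 × 0.45235 = -1.36 ε.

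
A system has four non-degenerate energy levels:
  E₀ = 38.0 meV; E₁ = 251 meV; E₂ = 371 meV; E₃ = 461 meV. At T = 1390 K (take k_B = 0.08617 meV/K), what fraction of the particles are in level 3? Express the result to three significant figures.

k_BT = 0.08617 × 1390 K = 119.78 meV.
Eᵢ/kT = 0.31725, 2.0955, 3.0973, 3.8487.
Z = Σ e^(−Eᵢ/kT) = e^(−0.31725) + e^(−2.0955) + e^(−3.0973) + e^(−3.8487) = 0.72815 + 0.12301 + 0.045171 + 0.021307 = 0.91764.
P₃ = e^(−E₃/kT) / Z = 0.021307/0.91764 = 0.0232.

0.0232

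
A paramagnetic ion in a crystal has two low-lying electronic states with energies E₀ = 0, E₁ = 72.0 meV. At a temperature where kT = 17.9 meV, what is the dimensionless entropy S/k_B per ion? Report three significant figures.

0.0885

Eᵢ/kT = 0, 4.0223.
Z = Σ e^(−Eᵢ/kT) = e^(−0) + e^(−4.0223) = 1.0000 + 0.017912 = 1.0179.
⟨E⟩ = Σ EᵢPᵢ = 1.2670 meV.
S/k_B = ln Z + ⟨E⟩/kT = ln(1.0179) + 1.2670/17.9 = 0.017742 + 0.070782 = 0.0885.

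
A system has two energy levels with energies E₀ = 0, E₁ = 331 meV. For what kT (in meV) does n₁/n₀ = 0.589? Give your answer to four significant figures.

n₁/n₀ = exp[−(E₁−E₀)/kT] = 0.589.
⇒ (E₁−E₀)/kT = ln(1/0.589) = ln(1.69779) = 0.529327.
kT = 331 meV / 0.529327 = 625.3 meV.

625.3 meV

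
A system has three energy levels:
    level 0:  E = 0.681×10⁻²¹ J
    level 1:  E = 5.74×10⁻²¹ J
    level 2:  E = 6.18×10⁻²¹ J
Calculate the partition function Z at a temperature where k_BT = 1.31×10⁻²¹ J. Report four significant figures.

Eᵢ/kT = 0.519847, 4.38168, 4.71756.
Z = Σ e^(−Eᵢ/kT) = e^(−0.519847) + e^(−4.38168) + e^(−4.71756) = 0.594612 + 0.0125043 + 0.00893696 = 0.616053.

Z = 0.6161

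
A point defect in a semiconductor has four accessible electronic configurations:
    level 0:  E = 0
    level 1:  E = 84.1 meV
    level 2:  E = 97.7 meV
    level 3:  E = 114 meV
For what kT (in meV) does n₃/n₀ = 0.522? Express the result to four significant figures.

175.4 meV

n₃/n₀ = exp[−(E₃−E₀)/kT] = 0.522.
⇒ (E₃−E₀)/kT = ln(1/0.522) = ln(1.91571) = 0.650088.
kT = 114 meV / 0.650088 = 175.4 meV.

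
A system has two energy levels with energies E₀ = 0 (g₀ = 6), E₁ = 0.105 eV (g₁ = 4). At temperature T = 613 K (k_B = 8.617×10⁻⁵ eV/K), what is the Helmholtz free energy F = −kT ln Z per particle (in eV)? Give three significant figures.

k_BT = 8.617×10⁻⁵ × 613 K = 0.052822 eV.
Eᵢ/kT = 0, 1.9878.
Z = Σ gᵢe^(−Eᵢ/kT) = 6·e^(−0) + 4·e^(−1.9878) = 6.0000 + 0.54799 = 6.5480.
F = −kT ln Z = −0.052822 × ln(6.5480) = −0.052822 × 1.8792 = -0.0993 eV.

-0.0993 eV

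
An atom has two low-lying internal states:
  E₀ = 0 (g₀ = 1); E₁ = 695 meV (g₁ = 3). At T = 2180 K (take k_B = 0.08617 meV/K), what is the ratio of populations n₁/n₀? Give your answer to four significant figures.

k_BT = 0.08617 × 2180 K = 187.851 meV.
n₁/n₀ = (g₁/g₀) exp[−(E₁−E₀)/kT] = (3/1) × exp(−(695 meV)/(187.851 meV)) = (3/1) × exp(-3.69974) = 0.07419.

0.07419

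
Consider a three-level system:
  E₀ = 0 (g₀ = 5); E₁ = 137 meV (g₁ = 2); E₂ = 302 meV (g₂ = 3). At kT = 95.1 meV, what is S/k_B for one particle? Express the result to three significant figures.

Eᵢ/kT = 0, 1.4406, 3.1756.
Z = Σ gᵢe^(−Eᵢ/kT) = 5·e^(−0) + 2·e^(−1.4406) + 3·e^(−3.1756) = 5.0000 + 0.47357 + 0.12531 = 5.5989.
⟨E⟩ = Σ EᵢPᵢ = 18.347 meV.
S/k_B = ln Z + ⟨E⟩/kT = ln(5.5989) + 18.347/95.1 = 1.7226 + 0.19292 = 1.92.

1.92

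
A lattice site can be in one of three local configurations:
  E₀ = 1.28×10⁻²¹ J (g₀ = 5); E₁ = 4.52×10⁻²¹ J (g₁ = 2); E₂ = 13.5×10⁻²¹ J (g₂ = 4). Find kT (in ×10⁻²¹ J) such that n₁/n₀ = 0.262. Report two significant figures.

7.7 ×10⁻²¹ J

n₁/n₀ = (g₁/g₀) exp[−(E₁−E₀)/kT] = 0.262.
⇒ (E₁−E₀)/kT = ln((2/5)/0.262) = ln(1.527) = 0.4233.
kT = 3.24 ×10⁻²¹ J / 0.4233 = 7.7 ×10⁻²¹ J.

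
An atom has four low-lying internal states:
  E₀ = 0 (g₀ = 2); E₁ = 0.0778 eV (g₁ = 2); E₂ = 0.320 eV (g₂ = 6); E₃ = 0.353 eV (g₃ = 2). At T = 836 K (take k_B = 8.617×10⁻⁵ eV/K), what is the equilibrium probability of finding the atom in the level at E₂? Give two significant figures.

0.026

k_BT = 8.617×10⁻⁵ × 836 K = 0.07204 eV.
Eᵢ/kT = 0, 1.080, 4.442, 4.900.
Z = Σ gᵢe^(−Eᵢ/kT) = 2·e^(−0) + 2·e^(−1.080) + 6·e^(−4.442) + 2·e^(−4.900) = 2.000 + 0.6792 + 0.07063 + 0.01489 = 2.765.
P₂ = g₂ e^(−E₂/kT) / Z = 0.07063/2.765 = 0.026.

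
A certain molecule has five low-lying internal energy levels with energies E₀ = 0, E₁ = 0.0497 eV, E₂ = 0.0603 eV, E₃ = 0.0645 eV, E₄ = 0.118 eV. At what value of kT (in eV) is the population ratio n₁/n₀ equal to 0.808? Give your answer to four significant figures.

0.2331 eV

n₁/n₀ = exp[−(E₁−E₀)/kT] = 0.808.
⇒ (E₁−E₀)/kT = ln(1/0.808) = ln(1.23762) = 0.213190.
kT = 0.0497 eV / 0.213190 = 0.2331 eV.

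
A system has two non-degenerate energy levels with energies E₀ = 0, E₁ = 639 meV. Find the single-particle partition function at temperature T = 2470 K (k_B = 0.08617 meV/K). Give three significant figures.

Z = 1.05

k_BT = 0.08617 × 2470 K = 212.84 meV.
Eᵢ/kT = 0, 3.0023.
Z = Σ e^(−Eᵢ/kT) = e^(−0) + e^(−3.0023) = 1.0000 + 0.049673 = 1.0497.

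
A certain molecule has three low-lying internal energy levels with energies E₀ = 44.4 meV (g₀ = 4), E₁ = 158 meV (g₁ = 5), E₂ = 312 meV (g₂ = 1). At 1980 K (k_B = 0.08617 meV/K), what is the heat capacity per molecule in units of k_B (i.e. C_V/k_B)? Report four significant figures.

k_BT = 0.08617 × 1980 K = 170.617 meV.
Eᵢ/kT = 0.260232, 0.926051, 1.82866.
Z = Σ gᵢe^(−Eᵢ/kT) = 4·e^(−0.260232) + 5·e^(−0.926051) + 1·e^(−1.82866) = 3.08349 + 1.98057 + 0.160629 = 5.22469.
⟨E⟩ = 95.6905 meV, ⟨E²⟩ = 13619.5 meV².
C_V/k_B = (⟨E²⟩ − ⟨E⟩²)/(kT)² = (13619.5 − 9156.67)/29110.2 = 0.1533.

0.1533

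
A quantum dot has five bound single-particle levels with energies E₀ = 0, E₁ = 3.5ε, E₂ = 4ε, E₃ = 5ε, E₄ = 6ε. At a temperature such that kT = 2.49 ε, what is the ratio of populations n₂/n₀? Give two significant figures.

0.20

n₂/n₀ = exp[−(E₂−E₀)/kT] = exp(−(4ε)/(2.49ε)) = exp(-1.606) = 0.20.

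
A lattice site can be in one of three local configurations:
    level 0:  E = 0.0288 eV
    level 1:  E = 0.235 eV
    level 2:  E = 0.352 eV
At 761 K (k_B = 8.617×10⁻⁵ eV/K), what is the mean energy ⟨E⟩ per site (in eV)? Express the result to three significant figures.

k_BT = 8.617×10⁻⁵ × 761 K = 0.065575 eV.
Eᵢ/kT = 0.43919, 3.5837, 5.3679.
Z = Σ e^(−Eᵢ/kT) = e^(−0.43919) + e^(−3.5837) + e^(−5.3679) = 0.64456 + 0.027773 + 0.0046639 = 0.67700.
⟨E⟩ = Σ Eᵢ e^(−Eᵢ/kT) / Z = (0.0288·0.64456 + 0.235·0.027773 + 0.352·0.0046639) / 0.67700 = 0.0395 eV.

0.0395 eV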